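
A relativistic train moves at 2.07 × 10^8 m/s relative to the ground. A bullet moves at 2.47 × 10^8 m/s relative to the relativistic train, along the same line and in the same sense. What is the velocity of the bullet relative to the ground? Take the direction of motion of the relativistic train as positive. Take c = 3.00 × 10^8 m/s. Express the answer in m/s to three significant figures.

2.90 × 10^8 m/s

In units of c (dividing by 3.00 × 10^8 m/s): v = 0.690, u' = 0.823.
u = (u' + v)/(1 + u'v/c²):
u = (0.823 + 0.690) / (1 + 0.823·0.690) = 1.5133/1.5681 = 0.9651
(Galilean addition would give +1.513c, exceeding c.)
Converting back: u = 0.9651 × 3.00 × 10^8 m/s.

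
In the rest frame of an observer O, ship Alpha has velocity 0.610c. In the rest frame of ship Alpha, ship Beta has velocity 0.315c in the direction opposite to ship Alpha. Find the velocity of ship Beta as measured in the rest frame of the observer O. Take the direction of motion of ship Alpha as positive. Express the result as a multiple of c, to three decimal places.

+0.365c

With v = 0.610 and u' = -0.315 (in units of c),
u = (u' + v)/(1 + u'v/c²):
u = (-0.315 + 0.610) / (1 + (-0.315)·0.610) = 0.2950/0.8078 = 0.3652
(Galilean addition would give +0.295c.)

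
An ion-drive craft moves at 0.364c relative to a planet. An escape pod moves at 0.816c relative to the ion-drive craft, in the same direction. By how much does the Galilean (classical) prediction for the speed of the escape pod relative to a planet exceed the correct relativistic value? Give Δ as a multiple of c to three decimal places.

Δ = 0.270c

Galilean: u_cl = 0.816 + 0.364 = 1.1800.
Relativistic: u_rel = (0.816 + 0.364) / (1 + 0.816·0.364) = 1.1800/1.2970 = 0.9098.
Δ = 1.1800 − 0.9098 = 0.2702.
(The classical prediction exceeds c; the relativistic result does not.)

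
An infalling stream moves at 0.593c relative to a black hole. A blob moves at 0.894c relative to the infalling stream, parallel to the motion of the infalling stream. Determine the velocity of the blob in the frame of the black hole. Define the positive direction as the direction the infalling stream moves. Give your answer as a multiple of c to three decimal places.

0.972c

With v = 0.593 and u' = 0.894 (in units of c),
u = (u' + v)/(1 + u'v/c²):
u = (0.894 + 0.593) / (1 + 0.894·0.593) = 1.4870/1.5301 = 0.9718
(Galilean addition would give +1.487c, exceeding c.)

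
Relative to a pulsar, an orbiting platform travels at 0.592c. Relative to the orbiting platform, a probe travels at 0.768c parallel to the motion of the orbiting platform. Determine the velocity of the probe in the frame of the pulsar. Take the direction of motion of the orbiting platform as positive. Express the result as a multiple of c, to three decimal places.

0.935c

With v = 0.592 and u' = 0.768 (in units of c),
u = (u' + v)/(1 + u'v/c²):
u = (0.768 + 0.592) / (1 + 0.768·0.592) = 1.3600/1.4547 = 0.9349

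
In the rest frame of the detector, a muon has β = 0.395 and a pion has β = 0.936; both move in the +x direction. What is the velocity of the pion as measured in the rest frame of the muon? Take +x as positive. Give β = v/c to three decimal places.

β_A = 0.395, β_B = 0.936.
Transform to A's frame with the inverse velocity-addition law: u' = (u − v)/(1 − uv/c²), taking u = β_B and v = β_A.
u' = (0.936 − 0.395) / (1 − (0.395)(0.936)) = 0.5410/0.6303 = 0.8583.

β = +0.858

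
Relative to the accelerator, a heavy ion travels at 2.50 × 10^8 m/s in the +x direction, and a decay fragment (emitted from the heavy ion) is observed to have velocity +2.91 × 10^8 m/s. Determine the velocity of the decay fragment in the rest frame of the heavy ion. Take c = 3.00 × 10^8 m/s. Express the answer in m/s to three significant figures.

+2.14 × 10^8 m/s

v = 0.833c, u = 0.970c.
Invert the composition law: u' = (u − v)/(1 − uv/c²).
u' = (0.970 − 0.833) / (1 − (0.970)(0.833)) = 0.1367/0.1917 = 0.7130.
u' = 0.7130 × 3.00 × 10^8 m/s.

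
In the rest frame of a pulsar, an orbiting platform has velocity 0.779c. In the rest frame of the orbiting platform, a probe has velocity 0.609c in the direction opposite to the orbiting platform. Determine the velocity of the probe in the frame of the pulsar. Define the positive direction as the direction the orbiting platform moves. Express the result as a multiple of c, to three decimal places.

With v = 0.779 and u' = -0.609 (in units of c),
u = (u' + v)/(1 + u'v/c²):
u = (-0.609 + 0.779) / (1 + (-0.609)·0.779) = 0.1700/0.5256 = 0.3234
(Galilean addition would give +0.170c.)

+0.323c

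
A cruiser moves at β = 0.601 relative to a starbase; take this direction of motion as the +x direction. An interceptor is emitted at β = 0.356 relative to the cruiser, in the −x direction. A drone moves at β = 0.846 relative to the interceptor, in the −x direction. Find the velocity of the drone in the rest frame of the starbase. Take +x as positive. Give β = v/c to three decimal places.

β = -0.726

Apply u = (u' + v)/(1 + u'v/c²) successively, working outward toward the starbase.
Start: velocity of the cruiser relative to the starbase = 0.6010c.
Compose with the interceptor (u' = -0.356 in the cruiser frame): u_1 = (-0.356 + 0.601) / (1 + (-0.356)·0.601) = 0.2450/0.7860 = 0.3117.
Compose with the drone (u' = -0.846 in the interceptor frame): u_2 = (-0.846 + 0.312) / (1 + (-0.846)·0.312) = -0.5343/0.7363 = -0.7257.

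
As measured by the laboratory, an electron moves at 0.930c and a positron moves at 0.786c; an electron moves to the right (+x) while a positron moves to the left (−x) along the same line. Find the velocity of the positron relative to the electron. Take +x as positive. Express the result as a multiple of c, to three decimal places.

β_A = 0.930, β_B = -0.786.
Transform to A's frame with the inverse velocity-addition law: u' = (u − v)/(1 − uv/c²), taking u = β_B and v = β_A.
u' = (-0.786 − 0.930) / (1 − (0.930)(-0.786)) = -1.7160/1.7310 = -0.9913.

-0.991c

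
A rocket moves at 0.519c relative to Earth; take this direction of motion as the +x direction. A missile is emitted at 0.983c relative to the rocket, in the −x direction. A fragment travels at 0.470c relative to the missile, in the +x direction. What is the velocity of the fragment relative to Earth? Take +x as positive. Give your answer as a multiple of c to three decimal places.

-0.860c

Apply u = (u' + v)/(1 + u'v/c²) successively, working outward toward Earth.
Start: velocity of the rocket relative to Earth = 0.5190c.
Compose with the missile (u' = -0.983 in the rocket frame): u_1 = (-0.983 + 0.519) / (1 + (-0.983)·0.519) = -0.4640/0.4898 = -0.9473.
Compose with the fragment (u' = 0.470 in the missile frame): u_2 = (0.470 + (-0.947)) / (1 + 0.470·(-0.947)) = -0.4773/0.5548 = -0.8603.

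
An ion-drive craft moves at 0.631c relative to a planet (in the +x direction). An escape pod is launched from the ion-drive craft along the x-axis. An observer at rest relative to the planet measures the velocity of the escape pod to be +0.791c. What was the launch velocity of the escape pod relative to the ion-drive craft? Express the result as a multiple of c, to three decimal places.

Invert the composition law: u' = (u − v)/(1 − uv/c²).
u' = (0.791 − 0.631) / (1 − (0.791)(0.631)) = 0.1600/0.5009 = 0.3194.

+0.319c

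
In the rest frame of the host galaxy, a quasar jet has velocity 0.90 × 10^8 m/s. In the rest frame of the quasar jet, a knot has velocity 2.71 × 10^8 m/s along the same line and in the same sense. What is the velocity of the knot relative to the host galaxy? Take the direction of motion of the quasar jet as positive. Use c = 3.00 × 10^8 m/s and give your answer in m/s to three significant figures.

2.84 × 10^8 m/s

In units of c (dividing by 3.00 × 10^8 m/s): v = 0.300, u' = 0.903.
u = (u' + v)/(1 + u'v/c²):
u = (0.903 + 0.300) / (1 + 0.903·0.300) = 1.2033/1.2710 = 0.9468
(Galilean addition would give +1.203c, exceeding c.)
Converting back: u = 0.9468 × 3.00 × 10^8 m/s.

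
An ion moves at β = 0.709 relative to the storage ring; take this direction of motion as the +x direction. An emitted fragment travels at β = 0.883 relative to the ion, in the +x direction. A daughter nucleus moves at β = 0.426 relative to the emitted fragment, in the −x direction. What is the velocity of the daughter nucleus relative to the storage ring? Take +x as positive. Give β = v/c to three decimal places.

Apply u = (u' + v)/(1 + u'v/c²) successively, working outward toward the storage ring.
Start: velocity of the ion relative to the storage ring = 0.7090c.
Compose with the emitted fragment (u' = 0.883 in the ion frame): u_1 = (0.883 + 0.709) / (1 + 0.883·0.709) = 1.5920/1.6260 = 0.9791.
Compose with the daughter nucleus (u' = -0.426 in the emitted fragment frame): u_2 = (-0.426 + 0.979) / (1 + (-0.426)·0.979) = 0.5531/0.5829 = 0.9488.

β = +0.949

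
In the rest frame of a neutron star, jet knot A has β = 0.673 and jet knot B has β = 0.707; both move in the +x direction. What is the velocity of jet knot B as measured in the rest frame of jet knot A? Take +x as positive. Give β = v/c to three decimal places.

β = +0.065

β_A = 0.673, β_B = 0.707.
Transform to A's frame with the inverse velocity-addition law: u' = (u − v)/(1 − uv/c²), taking u = β_B and v = β_A.
u' = (0.707 − 0.673) / (1 − (0.673)(0.707)) = 0.0340/0.5242 = 0.0649.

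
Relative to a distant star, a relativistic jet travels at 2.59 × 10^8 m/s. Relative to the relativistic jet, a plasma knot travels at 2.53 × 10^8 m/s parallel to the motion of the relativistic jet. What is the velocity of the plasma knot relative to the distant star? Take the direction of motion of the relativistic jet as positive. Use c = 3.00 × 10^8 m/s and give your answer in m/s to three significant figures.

2.96 × 10^8 m/s

In units of c (dividing by 3.00 × 10^8 m/s): v = 0.863, u' = 0.843.
u = (u' + v)/(1 + u'v/c²):
u = (0.843 + 0.863) / (1 + 0.843·0.863) = 1.7067/1.7281 = 0.9876
Converting back: u = 0.9876 × 3.00 × 10^8 m/s.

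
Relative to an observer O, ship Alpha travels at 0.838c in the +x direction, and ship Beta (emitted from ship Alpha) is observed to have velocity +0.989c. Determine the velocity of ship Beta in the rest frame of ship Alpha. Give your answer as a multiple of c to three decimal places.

+0.882c

Invert the composition law: u' = (u − v)/(1 − uv/c²).
u' = (0.989 − 0.838) / (1 − (0.989)(0.838)) = 0.1510/0.1712 = 0.8819.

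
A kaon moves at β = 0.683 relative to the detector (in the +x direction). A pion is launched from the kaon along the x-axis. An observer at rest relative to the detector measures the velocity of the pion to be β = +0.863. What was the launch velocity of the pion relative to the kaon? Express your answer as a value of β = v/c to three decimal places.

Invert the composition law: u' = (u − v)/(1 − uv/c²).
u' = (0.863 − 0.683) / (1 − (0.863)(0.683)) = 0.1800/0.4106 = 0.4384.

β = +0.438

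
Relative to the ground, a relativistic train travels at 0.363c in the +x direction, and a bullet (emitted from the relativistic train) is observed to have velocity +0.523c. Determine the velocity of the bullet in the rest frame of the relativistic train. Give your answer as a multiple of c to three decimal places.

Invert the composition law: u' = (u − v)/(1 − uv/c²).
u' = (0.523 − 0.363) / (1 − (0.523)(0.363)) = 0.1600/0.8102 = 0.1975.

+0.197c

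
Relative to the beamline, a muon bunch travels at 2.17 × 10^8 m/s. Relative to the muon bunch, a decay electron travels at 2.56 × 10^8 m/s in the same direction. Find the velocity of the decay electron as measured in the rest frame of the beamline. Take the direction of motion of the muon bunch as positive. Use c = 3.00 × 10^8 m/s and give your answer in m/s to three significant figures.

In units of c (dividing by 3.00 × 10^8 m/s): v = 0.723, u' = 0.853.
u = (u' + v)/(1 + u'v/c²):
u = (0.853 + 0.723) / (1 + 0.853·0.723) = 1.5767/1.6172 = 0.9749
(Galilean addition would give +1.577c, exceeding c.)
Converting back: u = 0.9749 × 3.00 × 10^8 m/s.

2.92 × 10^8 m/s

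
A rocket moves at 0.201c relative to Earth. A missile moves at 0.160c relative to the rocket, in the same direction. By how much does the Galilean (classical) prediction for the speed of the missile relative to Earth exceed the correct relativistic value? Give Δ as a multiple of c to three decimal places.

Galilean: u_cl = 0.160 + 0.201 = 0.3610.
Relativistic: u_rel = (0.160 + 0.201) / (1 + 0.160·0.201) = 0.3610/1.0322 = 0.3498.
Δ = 0.3610 − 0.3498 = 0.0112.

Δ = 0.011c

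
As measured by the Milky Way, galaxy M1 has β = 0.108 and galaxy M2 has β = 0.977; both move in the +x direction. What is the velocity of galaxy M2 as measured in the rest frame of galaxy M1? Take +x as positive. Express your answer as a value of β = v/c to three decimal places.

β_A = 0.108, β_B = 0.977.
Transform to A's frame with the inverse velocity-addition law: u' = (u − v)/(1 − uv/c²), taking u = β_B and v = β_A.
u' = (0.977 − 0.108) / (1 − (0.108)(0.977)) = 0.8690/0.8945 = 0.9715.

β = +0.972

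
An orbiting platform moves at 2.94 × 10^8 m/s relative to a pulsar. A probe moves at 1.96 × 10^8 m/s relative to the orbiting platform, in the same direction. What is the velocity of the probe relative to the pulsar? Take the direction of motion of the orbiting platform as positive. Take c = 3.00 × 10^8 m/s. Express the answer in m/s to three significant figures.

In units of c (dividing by 3.00 × 10^8 m/s): v = 0.980, u' = 0.653.
u = (u' + v)/(1 + u'v/c²):
u = (0.653 + 0.980) / (1 + 0.653·0.980) = 1.6333/1.6403 = 0.9958
(Galilean addition would give +1.633c, exceeding c.)
Converting back: u = 0.9958 × 3.00 × 10^8 m/s.

2.99 × 10^8 m/s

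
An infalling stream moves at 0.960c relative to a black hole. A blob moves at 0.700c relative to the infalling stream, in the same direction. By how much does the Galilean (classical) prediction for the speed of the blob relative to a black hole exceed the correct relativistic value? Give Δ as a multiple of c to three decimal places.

Galilean: u_cl = 0.700 + 0.960 = 1.6600.
Relativistic: u_rel = (0.700 + 0.960) / (1 + 0.700·0.960) = 1.6600/1.6720 = 0.9928.
Δ = 1.6600 − 0.9928 = 0.6672.
(The classical prediction exceeds c; the relativistic result does not.)

Δ = 0.667c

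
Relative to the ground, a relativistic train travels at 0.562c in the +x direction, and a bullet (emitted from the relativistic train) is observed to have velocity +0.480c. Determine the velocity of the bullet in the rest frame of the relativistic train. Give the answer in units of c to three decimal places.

-0.112c

Invert the composition law: u' = (u − v)/(1 − uv/c²).
u' = (0.480 − 0.562) / (1 − (0.480)(0.562)) = -0.0820/0.7302 = -0.1123.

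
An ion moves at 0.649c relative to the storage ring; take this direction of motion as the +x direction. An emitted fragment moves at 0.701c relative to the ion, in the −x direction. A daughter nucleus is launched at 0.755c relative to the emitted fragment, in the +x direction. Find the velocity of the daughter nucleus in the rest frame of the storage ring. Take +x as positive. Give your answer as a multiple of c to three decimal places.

Apply u = (u' + v)/(1 + u'v/c²) successively, working outward toward the storage ring.
Start: velocity of the ion relative to the storage ring = 0.6490c.
Compose with the emitted fragment (u' = -0.701 in the ion frame): u_1 = (-0.701 + 0.649) / (1 + (-0.701)·0.649) = -0.0520/0.5451 = -0.0954.
Compose with the daughter nucleus (u' = 0.755 in the emitted fragment frame): u_2 = (0.755 + (-0.095)) / (1 + 0.755·(-0.095)) = 0.6596/0.9280 = 0.7108.

+0.711c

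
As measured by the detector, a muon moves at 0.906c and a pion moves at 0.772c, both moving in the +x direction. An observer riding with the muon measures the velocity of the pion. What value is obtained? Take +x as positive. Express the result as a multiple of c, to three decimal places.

β_A = 0.906, β_B = 0.772.
Transform to A's frame with the inverse velocity-addition law: u' = (u − v)/(1 − uv/c²), taking u = β_B and v = β_A.
u' = (0.772 − 0.906) / (1 − (0.906)(0.772)) = -0.1340/0.3006 = -0.4458.

-0.446c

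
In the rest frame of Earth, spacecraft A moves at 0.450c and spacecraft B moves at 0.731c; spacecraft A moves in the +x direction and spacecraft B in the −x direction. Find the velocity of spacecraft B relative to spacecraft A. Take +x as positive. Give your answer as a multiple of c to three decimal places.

-0.889c

β_A = 0.450, β_B = -0.731.
Transform to A's frame with the inverse velocity-addition law: u' = (u − v)/(1 − uv/c²), taking u = β_B and v = β_A.
u' = (-0.731 − 0.450) / (1 − (0.450)(-0.731)) = -1.1810/1.3290 = -0.8887.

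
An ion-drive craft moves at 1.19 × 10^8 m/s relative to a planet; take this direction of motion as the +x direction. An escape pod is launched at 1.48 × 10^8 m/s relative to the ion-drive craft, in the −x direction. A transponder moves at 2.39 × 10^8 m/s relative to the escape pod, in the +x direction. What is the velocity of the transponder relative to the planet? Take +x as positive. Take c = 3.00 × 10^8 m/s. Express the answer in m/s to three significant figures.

Apply u = (u' + v)/(1 + u'v/c²) successively, working outward toward the planet.
(Dividing each given speed by c = 3.00 × 10^8 m/s to work in units of c.)
Start: velocity of the ion-drive craft relative to the planet = 0.3967c.
Compose with the escape pod (u' = -0.493 in the ion-drive craft frame): u_1 = (-0.493 + 0.397) / (1 + (-0.493)·0.397) = -0.0967/0.8043 = -0.1202.
Compose with the transponder (u' = 0.797 in the escape pod frame): u_2 = (0.797 + (-0.120)) / (1 + 0.797·(-0.120)) = 0.6765/0.9043 = 0.7481.
So u = 0.7481 × 3.00 × 10^8 m/s.

+2.24 × 10^8 m/s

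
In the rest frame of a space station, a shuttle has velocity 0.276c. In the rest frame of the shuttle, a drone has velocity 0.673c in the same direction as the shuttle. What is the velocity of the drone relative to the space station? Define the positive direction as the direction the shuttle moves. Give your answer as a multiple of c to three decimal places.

0.800c

With v = 0.276 and u' = 0.673 (in units of c),
u = (u' + v)/(1 + u'v/c²):
u = (0.673 + 0.276) / (1 + 0.673·0.276) = 0.9490/1.1857 = 0.8003
(Galilean addition would give +0.949c.)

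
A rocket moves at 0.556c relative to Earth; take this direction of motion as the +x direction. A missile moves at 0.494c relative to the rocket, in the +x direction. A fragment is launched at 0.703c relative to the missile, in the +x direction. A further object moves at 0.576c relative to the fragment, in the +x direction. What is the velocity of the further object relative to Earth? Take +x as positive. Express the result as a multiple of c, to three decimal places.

0.991c

Apply u = (u' + v)/(1 + u'v/c²) successively, working outward toward Earth.
Start: velocity of the rocket relative to Earth = 0.5560c.
Compose with the missile (u' = 0.494 in the rocket frame): u_1 = (0.494 + 0.556) / (1 + 0.494·0.556) = 1.0500/1.2747 = 0.8237.
Compose with the fragment (u' = 0.703 in the missile frame): u_2 = (0.703 + 0.824) / (1 + 0.703·0.824) = 1.5267/1.5791 = 0.9668.
Compose with the further object (u' = 0.576 in the fragment frame): u_3 = (0.576 + 0.967) / (1 + 0.576·0.967) = 1.5428/1.5569 = 0.9910.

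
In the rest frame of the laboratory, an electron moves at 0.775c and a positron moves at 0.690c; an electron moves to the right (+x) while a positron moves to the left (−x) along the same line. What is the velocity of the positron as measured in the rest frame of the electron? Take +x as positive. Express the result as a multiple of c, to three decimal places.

-0.955c

β_A = 0.775, β_B = -0.690.
Transform to A's frame with the inverse velocity-addition law: u' = (u − v)/(1 − uv/c²), taking u = β_B and v = β_A.
u' = (-0.690 − 0.775) / (1 − (0.775)(-0.690)) = -1.4650/1.5348 = -0.9546.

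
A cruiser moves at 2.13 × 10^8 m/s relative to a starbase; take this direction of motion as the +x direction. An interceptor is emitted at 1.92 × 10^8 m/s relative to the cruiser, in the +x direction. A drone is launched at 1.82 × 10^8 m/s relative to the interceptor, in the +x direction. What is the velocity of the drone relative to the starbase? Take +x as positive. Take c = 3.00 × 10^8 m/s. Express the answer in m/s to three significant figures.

Apply u = (u' + v)/(1 + u'v/c²) successively, working outward toward the starbase.
(Dividing each given speed by c = 3.00 × 10^8 m/s to work in units of c.)
Start: velocity of the cruiser relative to the starbase = 0.7100c.
Compose with the interceptor (u' = 0.640 in the cruiser frame): u_1 = (0.640 + 0.710) / (1 + 0.640·0.710) = 1.3500/1.4544 = 0.9282.
Compose with the drone (u' = 0.607 in the interceptor frame): u_2 = (0.607 + 0.928) / (1 + 0.607·0.928) = 1.5349/1.5631 = 0.9819.
So u = 0.9819 × 3.00 × 10^8 m/s.

2.95 × 10^8 m/s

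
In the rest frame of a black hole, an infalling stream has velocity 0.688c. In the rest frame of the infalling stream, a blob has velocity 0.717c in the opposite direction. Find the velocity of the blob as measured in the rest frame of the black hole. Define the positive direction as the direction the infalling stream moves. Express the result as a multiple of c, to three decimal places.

-0.057c

With v = 0.688 and u' = -0.717 (in units of c),
u = (u' + v)/(1 + u'v/c²):
u = (-0.717 + 0.688) / (1 + (-0.717)·0.688) = -0.0290/0.5067 = -0.0572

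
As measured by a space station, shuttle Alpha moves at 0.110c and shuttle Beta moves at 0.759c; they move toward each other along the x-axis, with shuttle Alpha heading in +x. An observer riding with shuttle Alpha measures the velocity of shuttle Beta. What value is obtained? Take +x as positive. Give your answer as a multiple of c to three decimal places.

-0.802c

β_A = 0.110, β_B = -0.759.
Transform to A's frame with the inverse velocity-addition law: u' = (u − v)/(1 − uv/c²), taking u = β_B and v = β_A.
u' = (-0.759 − 0.110) / (1 − (0.110)(-0.759)) = -0.8690/1.0835 = -0.8020.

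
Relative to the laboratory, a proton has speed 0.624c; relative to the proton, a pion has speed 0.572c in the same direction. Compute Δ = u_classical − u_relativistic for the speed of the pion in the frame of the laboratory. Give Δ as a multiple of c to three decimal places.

Galilean: u_cl = 0.572 + 0.624 = 1.1960.
Relativistic: u_rel = (0.572 + 0.624) / (1 + 0.572·0.624) = 1.1960/1.3569 = 0.8814.
Δ = 1.1960 − 0.8814 = 0.3146.
(The classical prediction exceeds c; the relativistic result does not.)

Δ = 0.315c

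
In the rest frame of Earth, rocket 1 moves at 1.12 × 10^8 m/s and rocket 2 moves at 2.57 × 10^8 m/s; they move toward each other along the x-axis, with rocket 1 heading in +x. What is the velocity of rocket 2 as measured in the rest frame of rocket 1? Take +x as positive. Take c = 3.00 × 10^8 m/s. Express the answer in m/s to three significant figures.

-2.80 × 10^8 m/s

β_A = 0.373, β_B = -0.857 (dividing each by c = 3.00 × 10^8 m/s).
Transform to A's frame with the inverse velocity-addition law: u' = (u − v)/(1 − uv/c²), taking u = β_B and v = β_A.
u' = (-0.857 − 0.373) / (1 − (0.373)(-0.857)) = -1.2300/1.3198 = -0.9319.
u' = -0.9319 × 3.00 × 10^8 m/s.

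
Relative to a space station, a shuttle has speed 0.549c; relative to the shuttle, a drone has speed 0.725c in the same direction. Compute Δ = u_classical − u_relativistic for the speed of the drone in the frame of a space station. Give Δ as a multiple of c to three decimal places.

Δ = 0.363c

Galilean: u_cl = 0.725 + 0.549 = 1.2740.
Relativistic: u_rel = (0.725 + 0.549) / (1 + 0.725·0.549) = 1.2740/1.3980 = 0.9113.
Δ = 1.2740 − 0.9113 = 0.3627.
(The classical prediction exceeds c; the relativistic result does not.)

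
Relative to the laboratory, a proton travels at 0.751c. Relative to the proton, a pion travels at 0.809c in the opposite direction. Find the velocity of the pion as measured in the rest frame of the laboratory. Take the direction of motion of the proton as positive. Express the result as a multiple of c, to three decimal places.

With v = 0.751 and u' = -0.809 (in units of c),
u = (u' + v)/(1 + u'v/c²):
u = (-0.809 + 0.751) / (1 + (-0.809)·0.751) = -0.0580/0.3924 = -0.1478
(Galilean addition would give -0.058c.)

-0.148c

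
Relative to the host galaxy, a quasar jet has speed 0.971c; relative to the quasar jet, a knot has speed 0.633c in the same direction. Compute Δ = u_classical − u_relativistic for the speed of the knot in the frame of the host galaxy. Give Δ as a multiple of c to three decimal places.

Galilean: u_cl = 0.633 + 0.971 = 1.6040.
Relativistic: u_rel = (0.633 + 0.971) / (1 + 0.633·0.971) = 1.6040/1.6146 = 0.9934.
Δ = 1.6040 − 0.9934 = 0.6106.
(The classical prediction exceeds c; the relativistic result does not.)

Δ = 0.611c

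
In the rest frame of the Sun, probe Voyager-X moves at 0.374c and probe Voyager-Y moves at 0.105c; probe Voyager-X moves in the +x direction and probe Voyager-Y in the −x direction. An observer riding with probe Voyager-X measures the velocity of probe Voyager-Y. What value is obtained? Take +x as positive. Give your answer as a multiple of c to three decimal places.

-0.461c

β_A = 0.374, β_B = -0.105.
Transform to A's frame with the inverse velocity-addition law: u' = (u − v)/(1 − uv/c²), taking u = β_B and v = β_A.
u' = (-0.105 − 0.374) / (1 − (0.374)(-0.105)) = -0.4790/1.0393 = -0.4609.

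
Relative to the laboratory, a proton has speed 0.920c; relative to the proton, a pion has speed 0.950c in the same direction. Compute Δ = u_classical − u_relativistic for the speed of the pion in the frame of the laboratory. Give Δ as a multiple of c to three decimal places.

Galilean: u_cl = 0.950 + 0.920 = 1.8700.
Relativistic: u_rel = (0.950 + 0.920) / (1 + 0.950·0.920) = 1.8700/1.8740 = 0.9979.
Δ = 1.8700 − 0.9979 = 0.8721.
(The classical prediction exceeds c; the relativistic result does not.)

Δ = 0.872c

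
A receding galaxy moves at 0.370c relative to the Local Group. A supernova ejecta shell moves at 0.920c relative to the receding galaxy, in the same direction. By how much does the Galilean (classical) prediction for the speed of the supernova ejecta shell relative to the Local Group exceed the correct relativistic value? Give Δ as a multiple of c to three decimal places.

Δ = 0.328c

Galilean: u_cl = 0.920 + 0.370 = 1.2900.
Relativistic: u_rel = (0.920 + 0.370) / (1 + 0.920·0.370) = 1.2900/1.3404 = 0.9624.
Δ = 1.2900 − 0.9624 = 0.3276.
(The classical prediction exceeds c; the relativistic result does not.)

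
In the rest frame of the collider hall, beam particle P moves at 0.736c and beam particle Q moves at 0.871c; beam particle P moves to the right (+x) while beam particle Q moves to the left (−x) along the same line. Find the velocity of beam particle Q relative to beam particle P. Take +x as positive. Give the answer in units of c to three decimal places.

-0.979c

β_A = 0.736, β_B = -0.871.
Transform to A's frame with the inverse velocity-addition law: u' = (u − v)/(1 − uv/c²), taking u = β_B and v = β_A.
u' = (-0.871 − 0.736) / (1 − (0.736)(-0.871)) = -1.6070/1.6411 = -0.9792.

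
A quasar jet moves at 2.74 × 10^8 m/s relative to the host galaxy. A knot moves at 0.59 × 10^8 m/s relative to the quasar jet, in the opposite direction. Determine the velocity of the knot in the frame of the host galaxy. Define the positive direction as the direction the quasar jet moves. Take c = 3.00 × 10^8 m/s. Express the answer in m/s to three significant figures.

+2.62 × 10^8 m/s

In units of c (dividing by 3.00 × 10^8 m/s): v = 0.913, u' = -0.197.
u = (u' + v)/(1 + u'v/c²):
u = (-0.197 + 0.913) / (1 + (-0.197)·0.913) = 0.7167/0.8204 = 0.8736
(Galilean addition would give +0.717c.)
Converting back: u = 0.8736 × 3.00 × 10^8 m/s.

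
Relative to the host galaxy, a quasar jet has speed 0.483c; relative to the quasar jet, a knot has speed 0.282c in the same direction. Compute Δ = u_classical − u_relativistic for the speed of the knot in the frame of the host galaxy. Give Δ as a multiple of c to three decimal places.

Δ = 0.092c

Galilean: u_cl = 0.282 + 0.483 = 0.7650.
Relativistic: u_rel = (0.282 + 0.483) / (1 + 0.282·0.483) = 0.7650/1.1362 = 0.6733.
Δ = 0.7650 − 0.6733 = 0.0917.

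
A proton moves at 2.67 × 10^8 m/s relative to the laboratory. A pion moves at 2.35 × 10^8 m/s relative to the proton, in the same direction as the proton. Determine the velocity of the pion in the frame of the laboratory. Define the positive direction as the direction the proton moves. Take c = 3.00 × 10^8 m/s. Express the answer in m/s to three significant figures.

In units of c (dividing by 3.00 × 10^8 m/s): v = 0.890, u' = 0.783.
u = (u' + v)/(1 + u'v/c²):
u = (0.783 + 0.890) / (1 + 0.783·0.890) = 1.6733/1.6972 = 0.9860
(Galilean addition would give +1.673c, exceeding c.)
Converting back: u = 0.9860 × 3.00 × 10^8 m/s.

2.96 × 10^8 m/s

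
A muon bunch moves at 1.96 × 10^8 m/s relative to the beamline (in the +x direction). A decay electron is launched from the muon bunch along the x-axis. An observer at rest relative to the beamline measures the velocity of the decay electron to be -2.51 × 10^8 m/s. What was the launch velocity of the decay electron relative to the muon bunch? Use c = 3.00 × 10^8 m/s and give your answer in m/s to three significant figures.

v = 0.653c, u = -0.837c.
Invert the composition law: u' = (u − v)/(1 − uv/c²).
u' = (-0.837 − 0.653) / (1 − (-0.837)(0.653)) = -1.4900/1.5466 = -0.9634.
u' = -0.9634 × 3.00 × 10^8 m/s.

-2.89 × 10^8 m/s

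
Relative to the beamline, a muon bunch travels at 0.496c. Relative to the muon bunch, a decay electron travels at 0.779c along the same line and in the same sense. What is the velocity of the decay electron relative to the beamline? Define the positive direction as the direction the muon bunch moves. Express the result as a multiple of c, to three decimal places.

0.920c

With v = 0.496 and u' = 0.779 (in units of c),
u = (u' + v)/(1 + u'v/c²):
u = (0.779 + 0.496) / (1 + 0.779·0.496) = 1.2750/1.3864 = 0.9197
(Galilean addition would give +1.275c, exceeding c.)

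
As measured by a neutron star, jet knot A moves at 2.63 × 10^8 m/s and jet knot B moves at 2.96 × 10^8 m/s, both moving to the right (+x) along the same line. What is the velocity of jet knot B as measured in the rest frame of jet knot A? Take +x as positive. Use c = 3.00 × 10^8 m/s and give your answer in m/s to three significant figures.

β_A = 0.877, β_B = 0.987 (dividing each by c = 3.00 × 10^8 m/s).
Transform to A's frame with the inverse velocity-addition law: u' = (u − v)/(1 − uv/c²), taking u = β_B and v = β_A.
u' = (0.987 − 0.877) / (1 − (0.877)(0.987)) = 0.1100/0.1350 = 0.8147.
u' = 0.8147 × 3.00 × 10^8 m/s.

+2.44 × 10^8 m/s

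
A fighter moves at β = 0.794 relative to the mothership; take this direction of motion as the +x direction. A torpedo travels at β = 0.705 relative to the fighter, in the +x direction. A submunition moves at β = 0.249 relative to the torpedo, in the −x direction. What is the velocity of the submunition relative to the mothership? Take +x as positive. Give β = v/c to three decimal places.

Apply u = (u' + v)/(1 + u'v/c²) successively, working outward toward the mothership.
Start: velocity of the fighter relative to the mothership = 0.7940c.
Compose with the torpedo (u' = 0.705 in the fighter frame): u_1 = (0.705 + 0.794) / (1 + 0.705·0.794) = 1.4990/1.5598 = 0.9610.
Compose with the submunition (u' = -0.249 in the torpedo frame): u_2 = (-0.249 + 0.961) / (1 + (-0.249)·0.961) = 0.7120/0.7607 = 0.9360.

β = +0.936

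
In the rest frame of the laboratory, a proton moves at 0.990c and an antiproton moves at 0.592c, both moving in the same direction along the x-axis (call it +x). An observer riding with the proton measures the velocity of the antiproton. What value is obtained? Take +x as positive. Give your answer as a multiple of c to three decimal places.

-0.962c

β_A = 0.990, β_B = 0.592.
Transform to A's frame with the inverse velocity-addition law: u' = (u − v)/(1 − uv/c²), taking u = β_B and v = β_A.
u' = (0.592 − 0.990) / (1 − (0.990)(0.592)) = -0.3980/0.4139 = -0.9615.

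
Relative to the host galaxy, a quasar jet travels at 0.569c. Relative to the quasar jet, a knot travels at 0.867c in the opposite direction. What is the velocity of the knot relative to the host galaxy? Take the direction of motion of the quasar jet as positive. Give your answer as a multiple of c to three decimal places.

-0.588c

With v = 0.569 and u' = -0.867 (in units of c),
u = (u' + v)/(1 + u'v/c²):
u = (-0.867 + 0.569) / (1 + (-0.867)·0.569) = -0.2980/0.5067 = -0.5881
(Galilean addition would give -0.298c.)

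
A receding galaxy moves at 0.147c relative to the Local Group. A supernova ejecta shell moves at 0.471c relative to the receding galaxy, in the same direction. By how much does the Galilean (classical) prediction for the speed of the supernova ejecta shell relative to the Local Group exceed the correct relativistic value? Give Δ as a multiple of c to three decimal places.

Δ = 0.040c

Galilean: u_cl = 0.471 + 0.147 = 0.6180.
Relativistic: u_rel = (0.471 + 0.147) / (1 + 0.471·0.147) = 0.6180/1.0692 = 0.5780.
Δ = 0.6180 − 0.5780 = 0.0400.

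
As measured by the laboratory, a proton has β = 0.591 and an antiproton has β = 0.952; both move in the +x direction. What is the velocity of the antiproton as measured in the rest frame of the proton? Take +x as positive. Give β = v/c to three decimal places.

β_A = 0.591, β_B = 0.952.
Transform to A's frame with the inverse velocity-addition law: u' = (u − v)/(1 − uv/c²), taking u = β_B and v = β_A.
u' = (0.952 − 0.591) / (1 − (0.591)(0.952)) = 0.3610/0.4374 = 0.8254.

β = +0.825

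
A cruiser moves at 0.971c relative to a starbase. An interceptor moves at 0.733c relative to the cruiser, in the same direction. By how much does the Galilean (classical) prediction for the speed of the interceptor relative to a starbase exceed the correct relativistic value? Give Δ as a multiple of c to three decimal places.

Galilean: u_cl = 0.733 + 0.971 = 1.7040.
Relativistic: u_rel = (0.733 + 0.971) / (1 + 0.733·0.971) = 1.7040/1.7117 = 0.9955.
Δ = 1.7040 − 0.9955 = 0.7085.
(The classical prediction exceeds c; the relativistic result does not.)

Δ = 0.709c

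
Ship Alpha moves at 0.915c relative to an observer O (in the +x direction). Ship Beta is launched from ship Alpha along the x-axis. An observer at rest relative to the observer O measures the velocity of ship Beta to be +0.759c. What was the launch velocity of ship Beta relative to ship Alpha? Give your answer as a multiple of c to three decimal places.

Invert the composition law: u' = (u − v)/(1 − uv/c²).
u' = (0.759 − 0.915) / (1 − (0.759)(0.915)) = -0.1560/0.3055 = -0.5106.

-0.511c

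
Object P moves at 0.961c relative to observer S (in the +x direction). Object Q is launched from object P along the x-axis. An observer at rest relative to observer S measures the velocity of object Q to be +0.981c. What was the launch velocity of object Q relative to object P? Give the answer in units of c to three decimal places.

+0.349c

Invert the composition law: u' = (u − v)/(1 − uv/c²).
u' = (0.981 − 0.961) / (1 − (0.981)(0.961)) = 0.0200/0.0573 = 0.3493.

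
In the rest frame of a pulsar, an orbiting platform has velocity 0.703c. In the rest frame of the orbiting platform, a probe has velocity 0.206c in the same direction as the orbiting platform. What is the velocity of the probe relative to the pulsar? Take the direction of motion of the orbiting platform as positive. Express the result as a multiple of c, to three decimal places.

0.794c

With v = 0.703 and u' = 0.206 (in units of c),
u = (u' + v)/(1 + u'v/c²):
u = (0.206 + 0.703) / (1 + 0.206·0.703) = 0.9090/1.1448 = 0.7940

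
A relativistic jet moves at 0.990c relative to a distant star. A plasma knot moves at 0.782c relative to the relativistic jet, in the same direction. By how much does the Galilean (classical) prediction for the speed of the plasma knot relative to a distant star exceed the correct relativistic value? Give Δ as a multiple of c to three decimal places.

Δ = 0.773c

Galilean: u_cl = 0.782 + 0.990 = 1.7720.
Relativistic: u_rel = (0.782 + 0.990) / (1 + 0.782·0.990) = 1.7720/1.7742 = 0.9988.
Δ = 1.7720 − 0.9988 = 0.7732.
(The classical prediction exceeds c; the relativistic result does not.)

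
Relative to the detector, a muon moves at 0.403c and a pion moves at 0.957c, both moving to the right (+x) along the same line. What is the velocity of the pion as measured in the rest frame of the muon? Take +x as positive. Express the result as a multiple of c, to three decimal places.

β_A = 0.403, β_B = 0.957.
Transform to A's frame with the inverse velocity-addition law: u' = (u − v)/(1 − uv/c²), taking u = β_B and v = β_A.
u' = (0.957 − 0.403) / (1 − (0.403)(0.957)) = 0.5540/0.6143 = 0.9018.

+0.902c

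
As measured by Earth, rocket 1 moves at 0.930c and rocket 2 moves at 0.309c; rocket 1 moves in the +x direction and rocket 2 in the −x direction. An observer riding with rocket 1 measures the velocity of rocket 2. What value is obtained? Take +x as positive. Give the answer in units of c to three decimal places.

-0.962c

β_A = 0.930, β_B = -0.309.
Transform to A's frame with the inverse velocity-addition law: u' = (u − v)/(1 − uv/c²), taking u = β_B and v = β_A.
u' = (-0.309 − 0.930) / (1 − (0.930)(-0.309)) = -1.2390/1.2874 = -0.9624.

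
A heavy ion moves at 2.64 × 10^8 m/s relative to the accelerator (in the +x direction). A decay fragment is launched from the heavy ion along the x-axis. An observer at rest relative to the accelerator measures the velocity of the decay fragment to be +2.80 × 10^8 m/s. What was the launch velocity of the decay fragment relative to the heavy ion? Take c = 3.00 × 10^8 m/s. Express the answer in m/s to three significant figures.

v = 0.880c, u = 0.933c.
Invert the composition law: u' = (u − v)/(1 − uv/c²).
u' = (0.933 − 0.880) / (1 − (0.933)(0.880)) = 0.0533/0.1787 = 0.2985.
u' = 0.2985 × 3.00 × 10^8 m/s.

+8.96 × 10^7 m/s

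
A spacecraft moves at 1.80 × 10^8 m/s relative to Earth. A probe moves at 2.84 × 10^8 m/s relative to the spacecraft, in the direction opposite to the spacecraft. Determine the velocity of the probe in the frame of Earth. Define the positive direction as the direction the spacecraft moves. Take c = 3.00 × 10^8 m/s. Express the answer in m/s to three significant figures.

In units of c (dividing by 3.00 × 10^8 m/s): v = 0.600, u' = -0.947.
u = (u' + v)/(1 + u'v/c²):
u = (-0.947 + 0.600) / (1 + (-0.947)·0.600) = -0.3467/0.4320 = -0.8025
Converting back: u = -0.8025 × 3.00 × 10^8 m/s.

-2.41 × 10^8 m/s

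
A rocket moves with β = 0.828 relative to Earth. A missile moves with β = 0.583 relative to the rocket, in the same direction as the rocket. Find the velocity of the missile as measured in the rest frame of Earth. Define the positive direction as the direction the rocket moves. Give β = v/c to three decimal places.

β = 0.952

With v = 0.828 and u' = 0.583 (in units of c),
u = (u' + v)/(1 + u'v/c²):
u = (0.583 + 0.828) / (1 + 0.583·0.828) = 1.4110/1.4827 = 0.9516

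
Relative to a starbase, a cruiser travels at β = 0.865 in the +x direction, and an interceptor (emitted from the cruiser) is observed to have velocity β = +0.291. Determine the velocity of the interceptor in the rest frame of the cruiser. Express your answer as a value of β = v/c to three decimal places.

β = -0.767

Invert the composition law: u' = (u − v)/(1 − uv/c²).
u' = (0.291 − 0.865) / (1 − (0.291)(0.865)) = -0.5740/0.7483 = -0.7671.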